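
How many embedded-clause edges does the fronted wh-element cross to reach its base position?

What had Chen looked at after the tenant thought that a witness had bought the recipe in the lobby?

0

"what" originates inside the matrix clause — no clause boundary is crossed.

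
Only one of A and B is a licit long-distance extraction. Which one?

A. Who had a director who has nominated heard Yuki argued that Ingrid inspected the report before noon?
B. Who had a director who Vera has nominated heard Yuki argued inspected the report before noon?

B

In A, the wh-phrase is extracted from inside a complex-NP island (relative clause) (introduced by "who"), which blocks movement.
In B, the extraction path crosses only that-complement boundaries, which are transparent.
So B is grammatical.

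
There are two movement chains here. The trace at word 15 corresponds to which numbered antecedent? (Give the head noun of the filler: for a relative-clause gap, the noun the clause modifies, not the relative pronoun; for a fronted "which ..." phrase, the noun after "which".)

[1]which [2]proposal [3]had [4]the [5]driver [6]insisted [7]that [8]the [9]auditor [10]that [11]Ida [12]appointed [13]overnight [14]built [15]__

The marked gap is the direct object of "built".
Its filler is the fronted wh-phrase "which proposal", at word 2.
(The other dependency links word 9 to a gap after word 12.)

2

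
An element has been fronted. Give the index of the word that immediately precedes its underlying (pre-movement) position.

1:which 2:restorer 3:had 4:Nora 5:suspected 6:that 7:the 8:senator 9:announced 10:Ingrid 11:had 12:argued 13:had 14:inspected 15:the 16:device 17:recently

12

The displaced element is "which restorer" (word 2).
It is linked across 3 clause boundaries (that → Ø → Ø).
It functions as the subject of "inspected", so the gap sits immediately after word 12 ("argued").
Base order: Nora had suspected that the senator announced Ingrid had argued that which restorer had inspected the device recently.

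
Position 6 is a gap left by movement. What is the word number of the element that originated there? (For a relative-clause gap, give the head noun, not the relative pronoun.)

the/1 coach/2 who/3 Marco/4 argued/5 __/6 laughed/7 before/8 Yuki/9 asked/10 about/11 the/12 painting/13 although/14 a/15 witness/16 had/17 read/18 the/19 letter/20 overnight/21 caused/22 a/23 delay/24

The gap at 6 is the subject of "laughed", inside a relative clause.
The relative pronoun is "who" (word 3); it is bound by the head noun immediately before it.
Its filler is the head noun "coach", at word 2.

2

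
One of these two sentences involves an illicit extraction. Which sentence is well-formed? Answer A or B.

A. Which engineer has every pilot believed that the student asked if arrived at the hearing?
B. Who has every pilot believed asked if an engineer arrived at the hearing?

In A, the wh-phrase is extracted from inside a wh-island (introduced by "if"), which blocks movement.
In B, the extraction path crosses only that-complement boundaries, which are transparent.
So B is grammatical.

B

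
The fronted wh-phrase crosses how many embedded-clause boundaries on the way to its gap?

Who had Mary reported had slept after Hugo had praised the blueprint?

"who" is extracted from the subject of "slept".
Boundaries crossed, outermost first: [Ø] — 1 in total.

1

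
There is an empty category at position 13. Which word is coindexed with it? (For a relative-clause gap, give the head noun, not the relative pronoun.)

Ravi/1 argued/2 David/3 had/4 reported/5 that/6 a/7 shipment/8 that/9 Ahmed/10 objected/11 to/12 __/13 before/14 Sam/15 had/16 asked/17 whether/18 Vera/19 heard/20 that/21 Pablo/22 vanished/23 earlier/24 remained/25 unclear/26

8

The gap at 13 is the prepositional object of "objected", inside a relative clause.
The relative pronoun is "that" (word 9); it is bound by the head noun immediately before it.
Its filler is the head noun "shipment", at word 8.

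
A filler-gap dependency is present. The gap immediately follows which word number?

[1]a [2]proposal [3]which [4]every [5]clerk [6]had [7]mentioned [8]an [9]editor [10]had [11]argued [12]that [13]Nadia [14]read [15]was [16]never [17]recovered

14

The displaced element is "a proposal" (word 2).
It is linked across 2 clause boundaries (Ø → that).
It functions as the direct object of "read", so the gap sits immediately after word 14 ("read").
Base order: Every clerk had mentioned an editor had argued that Nadia read a proposal.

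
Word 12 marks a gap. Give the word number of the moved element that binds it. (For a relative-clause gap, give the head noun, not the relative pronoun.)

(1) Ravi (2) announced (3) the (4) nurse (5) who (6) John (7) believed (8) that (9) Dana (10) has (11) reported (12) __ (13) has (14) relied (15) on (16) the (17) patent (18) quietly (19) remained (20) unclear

The gap at 12 is the subject of "relied", inside a relative clause.
The relative pronoun is "who" (word 5); it is bound by the head noun immediately before it.
Its filler is the head noun "nurse", at word 4.

4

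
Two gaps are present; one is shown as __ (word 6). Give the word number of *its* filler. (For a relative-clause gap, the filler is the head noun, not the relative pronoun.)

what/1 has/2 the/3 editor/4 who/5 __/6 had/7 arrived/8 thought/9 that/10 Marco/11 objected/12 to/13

4

The marked gap is inside the relative clause, the subject of "arrived".
Its filler is the head noun "editor" (via "who"), at word 4.
(The other dependency links word 1 to a gap after word 13.)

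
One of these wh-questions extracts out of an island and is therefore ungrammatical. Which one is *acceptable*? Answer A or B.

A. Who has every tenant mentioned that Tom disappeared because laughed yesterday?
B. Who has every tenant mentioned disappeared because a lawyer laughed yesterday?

B

In A, the wh-phrase is extracted from inside an adjunct island (introduced by "because"), which blocks movement.
In B, the extraction path crosses only that-complement boundaries, which are transparent.
So B is grammatical.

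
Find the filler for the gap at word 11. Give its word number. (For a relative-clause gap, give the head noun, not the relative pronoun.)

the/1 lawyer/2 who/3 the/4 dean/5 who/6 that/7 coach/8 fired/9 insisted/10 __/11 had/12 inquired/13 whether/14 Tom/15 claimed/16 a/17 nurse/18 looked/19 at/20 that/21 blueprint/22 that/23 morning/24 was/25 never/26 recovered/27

The gap at 11 is the subject of "inquired", inside a relative clause.
The relative pronoun is "who" (word 3); it is bound by the head noun immediately before it.
Its filler is the head noun "lawyer", at word 2.

2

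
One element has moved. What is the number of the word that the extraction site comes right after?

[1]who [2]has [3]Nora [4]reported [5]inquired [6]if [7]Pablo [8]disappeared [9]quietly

The displaced element is "who" (word 1).
It is linked across 1 clause boundary (Ø).
It functions as the subject of "inquired", so the gap sits immediately after word 4 ("reported").
Base order: Nora has reported who inquired if Pablo disappeared quietly.

4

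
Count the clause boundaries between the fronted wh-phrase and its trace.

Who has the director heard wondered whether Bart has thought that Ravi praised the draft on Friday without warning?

"who" is extracted from the subject of "wondered".
Boundaries crossed, outermost first: [Ø] — 1 in total.

1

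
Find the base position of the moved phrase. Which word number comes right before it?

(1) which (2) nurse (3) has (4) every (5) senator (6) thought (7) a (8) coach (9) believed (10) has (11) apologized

The displaced element is "which nurse" (word 2).
It is linked across 2 clause boundaries (Ø → Ø).
It functions as the subject of "apologized", so the gap sits immediately after word 9 ("believed").
Base order: Every senator has thought a coach believed that which nurse has apologized.

9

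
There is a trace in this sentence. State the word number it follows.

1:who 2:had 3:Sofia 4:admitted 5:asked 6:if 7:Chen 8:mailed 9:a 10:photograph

The displaced element is "who" (word 1).
It is linked across 1 clause boundary (Ø).
It functions as the subject of "asked", so the gap sits immediately after word 4 ("admitted").
Base order: Sofia had admitted who asked if Chen mailed a photograph.

4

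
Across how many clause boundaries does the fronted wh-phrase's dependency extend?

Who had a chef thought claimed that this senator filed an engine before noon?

"who" is extracted from the subject of "claimed".
Boundaries crossed, outermost first: [Ø] — 1 in total.

1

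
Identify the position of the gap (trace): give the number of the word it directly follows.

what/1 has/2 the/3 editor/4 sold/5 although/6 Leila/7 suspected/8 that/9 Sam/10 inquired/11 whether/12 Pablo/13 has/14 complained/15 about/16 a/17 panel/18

The displaced element is "what" (word 1).
It functions as the direct object of "sold", so the gap sits immediately after word 5 ("sold").
Base order: The editor has sold what although Leila suspected that Sam inquired whether Pablo has complained about a panel.

5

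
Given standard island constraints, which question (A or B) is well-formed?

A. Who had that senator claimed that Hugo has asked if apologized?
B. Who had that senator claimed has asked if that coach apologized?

In A, the wh-phrase is extracted from inside a wh-island (introduced by "if"), which blocks movement.
In B, the extraction path crosses only that-complement boundaries, which are transparent.
So B is grammatical.

B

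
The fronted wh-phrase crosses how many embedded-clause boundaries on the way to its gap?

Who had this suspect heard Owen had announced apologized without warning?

"who" is extracted from the subject of "apologized".
Boundaries crossed, outermost first: [Ø], [Ø] — 2 in total.

2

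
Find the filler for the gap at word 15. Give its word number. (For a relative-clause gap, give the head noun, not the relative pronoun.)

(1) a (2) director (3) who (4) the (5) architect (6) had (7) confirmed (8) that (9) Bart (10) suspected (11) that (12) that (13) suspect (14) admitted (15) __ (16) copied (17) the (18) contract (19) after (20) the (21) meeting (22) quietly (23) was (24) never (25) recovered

2

The gap at 15 is the subject of "copied", inside a relative clause.
The relative pronoun is "who" (word 3); it is bound by the head noun immediately before it.
Its filler is the head noun "director", at word 2.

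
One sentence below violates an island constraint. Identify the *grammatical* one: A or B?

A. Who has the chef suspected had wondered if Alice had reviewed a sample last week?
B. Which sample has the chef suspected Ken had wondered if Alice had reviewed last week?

In B, the wh-phrase is extracted from inside a wh-island (introduced by "if"), which blocks movement.
In A, the extraction path crosses only that-complement boundaries, which are transparent.
So A is grammatical.

A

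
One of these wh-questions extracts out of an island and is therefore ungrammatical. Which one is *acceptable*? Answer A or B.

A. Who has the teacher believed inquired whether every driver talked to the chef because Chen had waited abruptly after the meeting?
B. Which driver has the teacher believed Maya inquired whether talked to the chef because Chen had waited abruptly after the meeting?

A

In B, the wh-phrase is extracted from inside a wh-island (introduced by "whether"), which blocks movement.
In A, the extraction path crosses only that-complement boundaries, which are transparent.
So A is grammatical.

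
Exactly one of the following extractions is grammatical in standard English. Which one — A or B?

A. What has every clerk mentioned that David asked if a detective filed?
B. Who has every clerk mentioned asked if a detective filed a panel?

In A, the wh-phrase is extracted from inside a wh-island (introduced by "if"), which blocks movement.
In B, the extraction path crosses only that-complement boundaries, which are transparent.
So B is grammatical.

B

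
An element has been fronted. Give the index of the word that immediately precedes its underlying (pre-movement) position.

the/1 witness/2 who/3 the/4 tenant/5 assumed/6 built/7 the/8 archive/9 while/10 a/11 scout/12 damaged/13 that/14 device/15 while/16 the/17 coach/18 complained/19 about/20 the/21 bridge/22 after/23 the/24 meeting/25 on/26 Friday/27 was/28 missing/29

The displaced element is "the witness" (word 2).
It is linked across 1 clause boundary (Ø).
It functions as the subject of "built", so the gap sits immediately after word 6 ("assumed").
Base order: The tenant assumed that the witness built the archive while a scout damaged that device while the coach complained about the bridge after the meeting on Friday.

6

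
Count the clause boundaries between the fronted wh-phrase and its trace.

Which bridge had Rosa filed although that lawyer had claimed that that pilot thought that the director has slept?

0

"which bridge" originates inside the matrix clause — no clause boundary is crossed.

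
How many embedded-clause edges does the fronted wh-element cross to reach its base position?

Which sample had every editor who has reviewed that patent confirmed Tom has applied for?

"which sample" is extracted from the PP object of "applied".
Boundaries crossed, outermost first: [Ø] — 1 in total.

1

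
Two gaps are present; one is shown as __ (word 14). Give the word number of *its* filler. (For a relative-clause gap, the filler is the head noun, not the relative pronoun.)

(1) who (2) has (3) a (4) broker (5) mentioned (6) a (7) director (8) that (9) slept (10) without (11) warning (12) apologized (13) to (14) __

1

The marked gap is the object of the preposition "to" of "apologized".
Its filler is the fronted wh-phrase "who", at word 1.
(The other dependency links word 7 to a gap after word 8.)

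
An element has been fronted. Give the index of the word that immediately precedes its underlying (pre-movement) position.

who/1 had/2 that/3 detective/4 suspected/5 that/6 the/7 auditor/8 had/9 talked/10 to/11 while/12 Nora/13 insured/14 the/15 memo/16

The displaced element is "who" (word 1).
It is linked across 1 clause boundary (that).
It functions as the object of the preposition "to" of "talked", so the gap sits immediately after word 11 ("to").
Base order: That detective had suspected that the auditor had talked to who while Nora insured the memo.

11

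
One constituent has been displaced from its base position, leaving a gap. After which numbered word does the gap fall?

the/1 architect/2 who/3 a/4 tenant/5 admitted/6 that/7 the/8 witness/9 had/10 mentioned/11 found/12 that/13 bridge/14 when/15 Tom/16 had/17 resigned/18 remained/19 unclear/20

The displaced element is "the architect" (word 2).
It is linked across 2 clause boundaries (that → Ø).
It functions as the subject of "found", so the gap sits immediately after word 11 ("mentioned").
Base order: A tenant admitted that the witness had mentioned the architect found that bridge when Tom had resigned.

11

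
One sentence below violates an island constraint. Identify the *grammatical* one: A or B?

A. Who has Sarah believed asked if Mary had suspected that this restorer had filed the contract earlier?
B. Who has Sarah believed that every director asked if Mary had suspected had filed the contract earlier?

In B, the wh-phrase is extracted from inside a wh-island (introduced by "if"), which blocks movement.
In A, the extraction path crosses only that-complement boundaries, which are transparent.
So A is grammatical.

A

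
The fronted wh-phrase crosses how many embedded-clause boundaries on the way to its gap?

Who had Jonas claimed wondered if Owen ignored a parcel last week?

"who" is extracted from the subject of "wondered".
Boundaries crossed, outermost first: [Ø] — 1 in total.

1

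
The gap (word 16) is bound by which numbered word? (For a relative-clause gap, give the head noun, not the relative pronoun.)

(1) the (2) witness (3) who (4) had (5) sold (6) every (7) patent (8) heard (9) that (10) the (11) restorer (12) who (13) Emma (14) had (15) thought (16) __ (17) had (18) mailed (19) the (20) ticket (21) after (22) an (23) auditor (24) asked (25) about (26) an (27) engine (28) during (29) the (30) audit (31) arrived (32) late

11

The gap at 16 is the subject of "mailed", inside a relative clause.
The relative pronoun is "who" (word 12); it is bound by the head noun immediately before it.
Its filler is the head noun "restorer", at word 11.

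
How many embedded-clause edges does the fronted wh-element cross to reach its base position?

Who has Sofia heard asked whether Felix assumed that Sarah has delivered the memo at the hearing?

1

"who" is extracted from the subject of "asked".
Boundaries crossed, outermost first: [Ø] — 1 in total.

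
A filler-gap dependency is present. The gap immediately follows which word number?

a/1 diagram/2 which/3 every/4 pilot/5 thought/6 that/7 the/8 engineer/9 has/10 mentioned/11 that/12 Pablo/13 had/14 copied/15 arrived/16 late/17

The displaced element is "a diagram" (word 2).
It is linked across 2 clause boundaries (that → that).
It functions as the direct object of "copied", so the gap sits immediately after word 15 ("copied").
Base order: Every pilot thought that the engineer has mentioned that Pablo had copied a diagram.

15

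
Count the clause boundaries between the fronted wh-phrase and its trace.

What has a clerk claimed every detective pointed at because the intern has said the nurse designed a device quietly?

1

"what" is extracted from the PP object of "pointed".
Boundaries crossed, outermost first: [Ø] — 1 in total.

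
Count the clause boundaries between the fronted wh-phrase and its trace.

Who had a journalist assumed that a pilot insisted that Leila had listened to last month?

2

"who" is extracted from the PP object of "listened".
Boundaries crossed, outermost first: [that], [that] — 2 in total.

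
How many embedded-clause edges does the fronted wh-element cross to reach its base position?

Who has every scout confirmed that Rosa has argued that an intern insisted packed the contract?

3

"who" is extracted from the subject of "packed".
Boundaries crossed, outermost first: [that], [that], [Ø] — 3 in total.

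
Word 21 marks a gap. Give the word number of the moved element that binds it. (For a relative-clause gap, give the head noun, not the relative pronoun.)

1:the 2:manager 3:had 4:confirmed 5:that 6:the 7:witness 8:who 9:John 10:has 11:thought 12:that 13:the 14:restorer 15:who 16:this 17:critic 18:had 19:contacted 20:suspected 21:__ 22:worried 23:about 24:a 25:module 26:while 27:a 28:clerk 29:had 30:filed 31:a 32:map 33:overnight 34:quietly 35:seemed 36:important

7

The gap at 21 is the subject of "worried", inside a relative clause.
The relative pronoun is "who" (word 8); it is bound by the head noun immediately before it.
Its filler is the head noun "witness", at word 7.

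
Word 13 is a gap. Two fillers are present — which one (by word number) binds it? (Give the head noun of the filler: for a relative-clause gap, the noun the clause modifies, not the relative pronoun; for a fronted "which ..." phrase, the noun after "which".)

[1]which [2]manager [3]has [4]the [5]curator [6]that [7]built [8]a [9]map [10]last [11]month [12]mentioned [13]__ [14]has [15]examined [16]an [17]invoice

The marked gap is the subject of "examined".
Its filler is the fronted wh-phrase "which manager", at word 2.
(The other dependency links word 5 to a gap after word 6.)

2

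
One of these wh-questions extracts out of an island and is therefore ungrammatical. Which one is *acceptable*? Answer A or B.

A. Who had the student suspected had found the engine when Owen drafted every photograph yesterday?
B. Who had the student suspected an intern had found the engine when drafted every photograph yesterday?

A

In B, the wh-phrase is extracted from inside an adjunct island (introduced by "when"), which blocks movement.
In A, the extraction path crosses only that-complement boundaries, which are transparent.
So A is grammatical.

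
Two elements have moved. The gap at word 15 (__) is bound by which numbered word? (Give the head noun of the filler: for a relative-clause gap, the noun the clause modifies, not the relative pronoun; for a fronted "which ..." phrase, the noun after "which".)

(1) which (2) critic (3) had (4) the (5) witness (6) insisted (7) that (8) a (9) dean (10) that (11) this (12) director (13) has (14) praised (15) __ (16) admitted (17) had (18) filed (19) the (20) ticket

9

The marked gap is inside the relative clause, the direct object of "praised".
Its filler is the head noun "dean" (via "that"), at word 9.
(The other dependency links word 2 to a gap after word 16.)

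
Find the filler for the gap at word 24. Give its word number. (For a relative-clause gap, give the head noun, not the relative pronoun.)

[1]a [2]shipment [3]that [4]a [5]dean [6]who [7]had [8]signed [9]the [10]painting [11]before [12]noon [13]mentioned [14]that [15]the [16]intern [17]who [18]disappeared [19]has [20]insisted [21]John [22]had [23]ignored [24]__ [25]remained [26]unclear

The gap at 24 is the object of "ignored", inside a relative clause.
The relative pronoun is "that" (word 3); it is bound by the head noun immediately before it.
Its filler is the head noun "shipment", at word 2.

2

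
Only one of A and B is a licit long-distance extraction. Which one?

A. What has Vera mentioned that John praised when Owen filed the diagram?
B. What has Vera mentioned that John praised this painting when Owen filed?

A

In B, the wh-phrase is extracted from inside an adjunct island (introduced by "when"), which blocks movement.
In A, the extraction path crosses only that-complement boundaries, which are transparent.
So A is grammatical.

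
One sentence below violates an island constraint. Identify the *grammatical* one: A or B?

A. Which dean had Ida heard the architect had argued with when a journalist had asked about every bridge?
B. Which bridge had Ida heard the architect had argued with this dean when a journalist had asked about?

A

In B, the wh-phrase is extracted from inside an adjunct island (introduced by "when"), which blocks movement.
In A, the extraction path crosses only that-complement boundaries, which are transparent.
So A is grammatical.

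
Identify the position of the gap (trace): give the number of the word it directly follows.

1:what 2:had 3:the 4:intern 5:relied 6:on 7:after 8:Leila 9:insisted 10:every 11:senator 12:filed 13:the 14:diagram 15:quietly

6

The displaced element is "what" (word 1).
It functions as the object of the preposition "on" of "relied", so the gap sits immediately after word 6 ("on").
Base order: The intern had relied on what after Leila insisted every senator filed the diagram quietly.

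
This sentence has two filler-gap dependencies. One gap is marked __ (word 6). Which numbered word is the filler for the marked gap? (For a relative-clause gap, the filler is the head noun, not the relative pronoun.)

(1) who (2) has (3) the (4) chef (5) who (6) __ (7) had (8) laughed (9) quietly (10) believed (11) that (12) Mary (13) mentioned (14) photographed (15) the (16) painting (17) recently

The marked gap is inside the relative clause, the subject of "laughed".
Its filler is the head noun "chef" (via "who"), at word 4.
(The other dependency links word 1 to a gap after word 13.)

4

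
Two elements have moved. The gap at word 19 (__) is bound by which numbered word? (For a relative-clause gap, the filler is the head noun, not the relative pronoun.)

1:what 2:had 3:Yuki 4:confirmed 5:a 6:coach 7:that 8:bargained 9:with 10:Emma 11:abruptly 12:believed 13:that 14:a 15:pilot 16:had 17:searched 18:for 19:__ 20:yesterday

The marked gap is the object of the preposition "for" of "searched".
Its filler is the fronted wh-phrase "what", at word 1.
(The other dependency links word 6 to a gap after word 7.)

1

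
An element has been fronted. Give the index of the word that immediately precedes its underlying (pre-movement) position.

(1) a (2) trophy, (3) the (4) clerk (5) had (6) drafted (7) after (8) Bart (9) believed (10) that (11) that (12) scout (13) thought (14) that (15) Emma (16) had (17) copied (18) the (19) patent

6

The displaced element is "a trophy" (word 2).
It functions as the direct object of "drafted", so the gap sits immediately after word 6 ("drafted").
Base order: The clerk had drafted a trophy after Bart believed that that scout thought that Emma had copied the patent.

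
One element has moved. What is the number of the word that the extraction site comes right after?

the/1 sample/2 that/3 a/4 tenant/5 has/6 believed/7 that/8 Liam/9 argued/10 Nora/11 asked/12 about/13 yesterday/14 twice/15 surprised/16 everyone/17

The displaced element is "the sample" (word 2).
It is linked across 2 clause boundaries (that → Ø).
It functions as the object of the preposition "about" of "asked", so the gap sits immediately after word 13 ("about").
Base order: A tenant has believed that Liam argued Nora asked about the sample yesterday twice.

13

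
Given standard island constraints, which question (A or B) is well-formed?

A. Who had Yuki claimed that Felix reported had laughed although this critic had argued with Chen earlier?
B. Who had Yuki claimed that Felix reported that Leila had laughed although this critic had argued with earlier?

In B, the wh-phrase is extracted from inside an adjunct island (introduced by "although"), which blocks movement.
In A, the extraction path crosses only that-complement boundaries, which are transparent.
So A is grammatical.

A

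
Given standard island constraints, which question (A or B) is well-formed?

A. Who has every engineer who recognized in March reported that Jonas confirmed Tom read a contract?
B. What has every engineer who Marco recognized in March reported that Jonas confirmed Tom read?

B

In A, the wh-phrase is extracted from inside a complex-NP island (relative clause) (introduced by "who"), which blocks movement.
In B, the extraction path crosses only that-complement boundaries, which are transparent.
So B is grammatical.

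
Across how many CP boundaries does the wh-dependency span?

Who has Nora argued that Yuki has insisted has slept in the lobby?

"who" is extracted from the subject of "slept".
Boundaries crossed, outermost first: [that], [Ø] — 2 in total.

2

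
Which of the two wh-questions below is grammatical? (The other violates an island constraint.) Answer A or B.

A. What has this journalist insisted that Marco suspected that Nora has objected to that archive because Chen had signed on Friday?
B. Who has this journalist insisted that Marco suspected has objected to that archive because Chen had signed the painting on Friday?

In A, the wh-phrase is extracted from inside an adjunct island (introduced by "because"), which blocks movement.
In B, the extraction path crosses only that-complement boundaries, which are transparent.
So B is grammatical.

B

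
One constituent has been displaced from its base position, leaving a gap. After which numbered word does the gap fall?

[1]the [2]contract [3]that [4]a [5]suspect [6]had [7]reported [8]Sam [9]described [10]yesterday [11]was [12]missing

The displaced element is "the contract" (word 2).
It is linked across 1 clause boundary (Ø).
It functions as the direct object of "described", so the gap sits immediately after word 9 ("described").
Base order: A suspect had reported Sam described the contract yesterday.

9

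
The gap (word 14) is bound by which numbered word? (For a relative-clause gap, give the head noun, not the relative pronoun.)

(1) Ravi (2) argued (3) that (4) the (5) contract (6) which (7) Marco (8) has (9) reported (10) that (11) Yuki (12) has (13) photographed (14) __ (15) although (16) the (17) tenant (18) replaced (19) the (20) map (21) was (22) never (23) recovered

The gap at 14 is the object of "photographed", inside a relative clause.
The relative pronoun is "which" (word 6); it is bound by the head noun immediately before it.
Its filler is the head noun "contract", at word 5.

5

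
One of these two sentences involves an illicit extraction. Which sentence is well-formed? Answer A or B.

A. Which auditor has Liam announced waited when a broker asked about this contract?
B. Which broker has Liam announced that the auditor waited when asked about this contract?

A

In B, the wh-phrase is extracted from inside an adjunct island (introduced by "when"), which blocks movement.
In A, the extraction path crosses only that-complement boundaries, which are transparent.
So A is grammatical.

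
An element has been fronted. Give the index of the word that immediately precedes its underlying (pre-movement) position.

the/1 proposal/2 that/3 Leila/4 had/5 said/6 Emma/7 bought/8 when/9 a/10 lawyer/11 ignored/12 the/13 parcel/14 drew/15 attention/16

The displaced element is "the proposal" (word 2).
It is linked across 1 clause boundary (Ø).
It functions as the direct object of "bought", so the gap sits immediately after word 8 ("bought").
Base order: Leila had said Emma bought the proposal when a lawyer ignored the parcel.

8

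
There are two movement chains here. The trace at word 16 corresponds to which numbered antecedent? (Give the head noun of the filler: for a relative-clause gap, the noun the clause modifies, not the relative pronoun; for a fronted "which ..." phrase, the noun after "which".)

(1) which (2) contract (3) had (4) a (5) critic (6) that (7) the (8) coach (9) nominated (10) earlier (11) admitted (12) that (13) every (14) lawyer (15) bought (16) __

2

The marked gap is the direct object of "bought".
Its filler is the fronted wh-phrase "which contract", at word 2.
(The other dependency links word 5 to a gap after word 9.)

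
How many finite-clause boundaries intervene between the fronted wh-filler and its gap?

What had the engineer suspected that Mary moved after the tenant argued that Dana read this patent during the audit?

1

"what" is extracted from the object of "moved".
Boundaries crossed, outermost first: [that] — 1 in total.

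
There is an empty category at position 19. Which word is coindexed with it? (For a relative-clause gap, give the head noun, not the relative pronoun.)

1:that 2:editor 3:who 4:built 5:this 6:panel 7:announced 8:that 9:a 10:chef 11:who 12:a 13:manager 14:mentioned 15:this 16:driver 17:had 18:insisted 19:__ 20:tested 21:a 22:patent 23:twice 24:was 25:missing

The gap at 19 is the subject of "tested", inside a relative clause.
The relative pronoun is "who" (word 11); it is bound by the head noun immediately before it.
Its filler is the head noun "chef", at word 10.

10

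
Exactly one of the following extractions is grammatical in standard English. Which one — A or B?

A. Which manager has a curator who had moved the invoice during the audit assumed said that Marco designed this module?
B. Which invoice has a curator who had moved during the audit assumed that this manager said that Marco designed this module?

A

In B, the wh-phrase is extracted from inside a complex-NP island (relative clause) (introduced by "who"), which blocks movement.
In A, the extraction path crosses only that-complement boundaries, which are transparent.
So A is grammatical.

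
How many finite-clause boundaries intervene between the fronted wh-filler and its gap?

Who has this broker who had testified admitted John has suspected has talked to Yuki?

"who" is extracted from the subject of "talked".
Boundaries crossed, outermost first: [Ø], [Ø] — 2 in total.

2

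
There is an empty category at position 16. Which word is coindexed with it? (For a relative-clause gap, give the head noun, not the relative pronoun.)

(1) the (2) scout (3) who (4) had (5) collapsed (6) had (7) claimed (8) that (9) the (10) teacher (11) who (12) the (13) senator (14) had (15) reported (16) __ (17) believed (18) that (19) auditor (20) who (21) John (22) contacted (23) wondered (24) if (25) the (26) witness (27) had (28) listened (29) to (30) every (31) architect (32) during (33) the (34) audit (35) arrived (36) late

10

The gap at 16 is the subject of "believed", inside a relative clause.
The relative pronoun is "who" (word 11); it is bound by the head noun immediately before it.
Its filler is the head noun "teacher", at word 10.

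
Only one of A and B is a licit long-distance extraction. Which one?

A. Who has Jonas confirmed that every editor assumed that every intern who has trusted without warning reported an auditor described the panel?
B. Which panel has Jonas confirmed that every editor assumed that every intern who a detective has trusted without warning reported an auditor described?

B

In A, the wh-phrase is extracted from inside a complex-NP island (relative clause) (introduced by "who"), which blocks movement.
In B, the extraction path crosses only that-complement boundaries, which are transparent.
So B is grammatical.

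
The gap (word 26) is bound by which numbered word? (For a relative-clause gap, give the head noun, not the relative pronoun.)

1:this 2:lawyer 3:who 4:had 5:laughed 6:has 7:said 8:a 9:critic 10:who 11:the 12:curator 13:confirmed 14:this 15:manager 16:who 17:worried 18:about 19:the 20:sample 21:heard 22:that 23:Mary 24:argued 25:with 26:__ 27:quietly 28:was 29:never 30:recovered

9

The gap at 26 is the prepositional object of "argued", inside a relative clause.
The relative pronoun is "who" (word 10); it is bound by the head noun immediately before it.
Its filler is the head noun "critic", at word 9.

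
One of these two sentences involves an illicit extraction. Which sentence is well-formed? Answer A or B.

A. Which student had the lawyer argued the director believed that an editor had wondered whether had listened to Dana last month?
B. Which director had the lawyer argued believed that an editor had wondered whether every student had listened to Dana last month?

In A, the wh-phrase is extracted from inside a wh-island (introduced by "whether"), which blocks movement.
In B, the extraction path crosses only that-complement boundaries, which are transparent.
So B is grammatical.

B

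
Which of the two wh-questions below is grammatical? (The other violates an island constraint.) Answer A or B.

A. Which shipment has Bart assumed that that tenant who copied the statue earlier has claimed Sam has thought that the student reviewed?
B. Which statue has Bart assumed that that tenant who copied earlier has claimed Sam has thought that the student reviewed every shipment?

A

In B, the wh-phrase is extracted from inside a complex-NP island (relative clause) (introduced by "who"), which blocks movement.
In A, the extraction path crosses only that-complement boundaries, which are transparent.
So A is grammatical.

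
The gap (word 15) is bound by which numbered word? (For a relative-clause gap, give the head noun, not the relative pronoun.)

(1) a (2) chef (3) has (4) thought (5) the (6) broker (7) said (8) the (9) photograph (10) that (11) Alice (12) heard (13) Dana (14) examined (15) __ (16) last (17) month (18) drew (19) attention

The gap at 15 is the object of "examined", inside a relative clause.
The relative pronoun is "that" (word 10); it is bound by the head noun immediately before it.
Its filler is the head noun "photograph", at word 9.

9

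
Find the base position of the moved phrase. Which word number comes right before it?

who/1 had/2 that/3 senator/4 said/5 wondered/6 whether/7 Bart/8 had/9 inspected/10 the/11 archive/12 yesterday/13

5

The displaced element is "who" (word 1).
It is linked across 1 clause boundary (Ø).
It functions as the subject of "wondered", so the gap sits immediately after word 5 ("said").
Base order: That senator had said that who wondered whether Bart had inspected the archive yesterday.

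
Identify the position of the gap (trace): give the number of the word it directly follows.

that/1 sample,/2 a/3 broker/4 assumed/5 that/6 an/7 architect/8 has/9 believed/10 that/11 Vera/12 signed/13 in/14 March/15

13

The displaced element is "that sample" (word 2).
It is linked across 2 clause boundaries (that → that).
It functions as the direct object of "signed", so the gap sits immediately after word 13 ("signed").
Base order: A broker assumed that an architect has believed that Vera signed that sample in March.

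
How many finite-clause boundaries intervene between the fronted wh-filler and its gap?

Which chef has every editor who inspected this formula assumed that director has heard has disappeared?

"which chef" is extracted from the subject of "disappeared".
Boundaries crossed, outermost first: [Ø], [Ø] — 2 in total.

2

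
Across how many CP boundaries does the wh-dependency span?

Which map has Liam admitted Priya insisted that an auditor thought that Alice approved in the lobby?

3

"which map" is extracted from the object of "approved".
Boundaries crossed, outermost first: [Ø], [that], [that] — 3 in total.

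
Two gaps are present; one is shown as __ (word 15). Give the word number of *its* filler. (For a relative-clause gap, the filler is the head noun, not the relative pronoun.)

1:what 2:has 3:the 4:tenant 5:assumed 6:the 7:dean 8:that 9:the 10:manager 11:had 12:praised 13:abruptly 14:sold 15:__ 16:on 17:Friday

1

The marked gap is the direct object of "sold".
Its filler is the fronted wh-phrase "what", at word 1.
(The other dependency links word 7 to a gap after word 12.)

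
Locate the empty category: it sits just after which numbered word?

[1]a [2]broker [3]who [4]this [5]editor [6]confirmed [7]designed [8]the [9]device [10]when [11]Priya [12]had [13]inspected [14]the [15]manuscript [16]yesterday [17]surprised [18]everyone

6

The displaced element is "a broker" (word 2).
It is linked across 1 clause boundary (Ø).
It functions as the subject of "designed", so the gap sits immediately after word 6 ("confirmed").
Base order: This editor confirmed that a broker designed the device when Priya had inspected the manuscript yesterday.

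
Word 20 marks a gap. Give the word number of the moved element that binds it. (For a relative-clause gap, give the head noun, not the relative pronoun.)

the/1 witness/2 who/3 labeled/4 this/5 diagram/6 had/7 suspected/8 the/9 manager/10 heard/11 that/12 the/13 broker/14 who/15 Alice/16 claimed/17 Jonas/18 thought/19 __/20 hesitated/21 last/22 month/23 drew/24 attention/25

14

The gap at 20 is the subject of "hesitated", inside a relative clause.
The relative pronoun is "who" (word 15); it is bound by the head noun immediately before it.
Its filler is the head noun "broker", at word 14.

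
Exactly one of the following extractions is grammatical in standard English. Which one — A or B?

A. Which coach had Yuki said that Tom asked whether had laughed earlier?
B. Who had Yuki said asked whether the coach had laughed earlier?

B

In A, the wh-phrase is extracted from inside a wh-island (introduced by "whether"), which blocks movement.
In B, the extraction path crosses only that-complement boundaries, which are transparent.
So B is grammatical.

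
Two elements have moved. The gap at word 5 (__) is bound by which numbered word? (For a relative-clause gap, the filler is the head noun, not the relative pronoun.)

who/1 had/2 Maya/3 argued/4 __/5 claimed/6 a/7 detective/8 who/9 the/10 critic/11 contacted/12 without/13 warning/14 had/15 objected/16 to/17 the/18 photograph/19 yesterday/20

1

The marked gap is the subject of "claimed".
Its filler is the fronted wh-phrase "who", at word 1.
(The other dependency links word 8 to a gap after word 12.)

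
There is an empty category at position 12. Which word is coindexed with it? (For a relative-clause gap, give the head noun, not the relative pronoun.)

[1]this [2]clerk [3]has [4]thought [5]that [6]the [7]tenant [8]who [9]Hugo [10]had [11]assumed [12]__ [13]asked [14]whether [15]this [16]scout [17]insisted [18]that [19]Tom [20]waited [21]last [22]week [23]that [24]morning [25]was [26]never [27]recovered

The gap at 12 is the subject of "asked", inside a relative clause.
The relative pronoun is "who" (word 8); it is bound by the head noun immediately before it.
Its filler is the head noun "tenant", at word 7.

7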